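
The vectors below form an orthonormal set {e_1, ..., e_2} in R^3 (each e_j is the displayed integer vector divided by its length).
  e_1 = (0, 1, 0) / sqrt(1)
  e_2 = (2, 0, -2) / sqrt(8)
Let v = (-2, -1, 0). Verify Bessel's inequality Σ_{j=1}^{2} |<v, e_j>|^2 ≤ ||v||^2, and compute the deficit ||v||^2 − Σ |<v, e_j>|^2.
Σ |<v, e_j>|^2 = 3; ||v||^2 = 5; deficit = 2

Write each e_j = u_j / sqrt(<u_j, u_j>) where u_j is the displayed integer vector. Then <v, e_j> = <v, u_j> / sqrt(<u_j, u_j>), so |<v, e_j>|^2 = <v, u_j>^2 / <u_j, u_j>.
Coefficients: <v, e_1> = -1/sqrt(1), <v, e_2> = -4/sqrt(8).
Square and sum: Σ |<v, e_j>|^2 = 3.
Compute ||v||^2 = v·v = 5.
Deficit = 5 − 3 = 2 ≥ 0, confirming Bessel's inequality. (The deficit equals ||v − Σ <v,e_j> e_j||^2, the squared distance from v to span{e_j}.)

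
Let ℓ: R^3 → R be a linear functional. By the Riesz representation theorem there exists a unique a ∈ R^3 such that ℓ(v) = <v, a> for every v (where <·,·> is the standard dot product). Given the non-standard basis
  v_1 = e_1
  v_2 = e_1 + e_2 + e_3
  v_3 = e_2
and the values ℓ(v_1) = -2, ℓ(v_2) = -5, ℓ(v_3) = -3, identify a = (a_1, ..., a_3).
a = (-2, -3, 0)

Write a = (a_1, ..., a_3) in the standard basis. For each basis vector v_i, ℓ(v_i) = <v_i, a> is a linear equation in the a_j's. Collect the n equations into a matrix system V a = ℓ, where row i of V is v_i (expressed in the standard basis). Since V is invertible (lower-triangular with 1s on the diagonal, up to permutation), solve by back-substitution:
  V =
[[1, 0, 0],
 [1, 1, 1],
 [0, 1, 0]]
  V a = (-2, -5, -3)
Solving gives a = (-2, -3, 0).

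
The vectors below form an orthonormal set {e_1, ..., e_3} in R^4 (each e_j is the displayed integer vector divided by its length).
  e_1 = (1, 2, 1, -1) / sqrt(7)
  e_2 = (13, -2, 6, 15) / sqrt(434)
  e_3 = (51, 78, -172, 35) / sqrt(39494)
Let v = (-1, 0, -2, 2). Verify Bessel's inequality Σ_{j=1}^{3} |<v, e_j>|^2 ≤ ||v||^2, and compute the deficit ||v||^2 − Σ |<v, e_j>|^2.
Σ |<v, e_j>|^2 = 4437/637; ||v||^2 = 9; deficit = 1296/637

Write each e_j = u_j / sqrt(<u_j, u_j>) where u_j is the displayed integer vector. Then <v, e_j> = <v, u_j> / sqrt(<u_j, u_j>), so |<v, e_j>|^2 = <v, u_j>^2 / <u_j, u_j>.
Coefficients: <v, e_1> = -5/sqrt(7), <v, e_2> = 5/sqrt(434), <v, e_3> = 363/sqrt(39494).
Square and sum: Σ |<v, e_j>|^2 = 4437/637.
Compute ||v||^2 = v·v = 9.
Deficit = 9 − 4437/637 = 1296/637 ≥ 0, confirming Bessel's inequality. (The deficit equals ||v − Σ <v,e_j> e_j||^2, the squared distance from v to span{e_j}.)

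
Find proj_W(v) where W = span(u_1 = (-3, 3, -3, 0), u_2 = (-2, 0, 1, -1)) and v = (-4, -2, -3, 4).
proj_W(v) = (-25/17, 29/17, -31/17, 2/17)

Set up U = [u_1 | ... | u_2] ∈ R^(4×2). The projector onto W = col(U) is P = U (U^T U)^(-1) U^T.
Compute U^T U =
  [27, 3]
  [3, 6],
and U^T v = (15, 1).
Solve U^T U · c = U^T v for the coefficients: c = (29/51, -2/17). The projection is proj_W(v) = U c.
Check: (v - proj_W(v)) · u_1 = 0  (should be 0).
Check: (v - proj_W(v)) · u_2 = 0  (should be 0).
Result: proj_W(v) = (-25/17, 29/17, -31/17, 2/17).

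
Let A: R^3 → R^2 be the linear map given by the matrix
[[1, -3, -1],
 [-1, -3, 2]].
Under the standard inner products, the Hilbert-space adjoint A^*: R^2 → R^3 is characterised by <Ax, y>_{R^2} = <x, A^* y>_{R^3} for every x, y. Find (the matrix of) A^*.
A^* = A^T =
[[1, -1],
 [-3, -3],
 [-1, 2]]

For real matrices with standard dot products, the defining identity <Ax, y> = <x, A^* y> gives (Ax)^T y = x^T (A^*) y, i.e. x^T A^T y = x^T (A^*) y. Since this holds for all x, y, we must have A^* = A^T. Therefore
A^* =
[[1, -1],
 [-3, -3],
 [-1, 2]].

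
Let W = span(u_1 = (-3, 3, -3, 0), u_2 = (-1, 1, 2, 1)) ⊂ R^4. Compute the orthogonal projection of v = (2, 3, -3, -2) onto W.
proj_W(v) = (-1/3, 1/3, -10/3, -1)

Set up U = [u_1 | ... | u_2] ∈ R^(4×2). The projector onto W = col(U) is P = U (U^T U)^(-1) U^T.
Compute U^T U =
  [27, 0]
  [0, 7],
and U^T v = (12, -7).
Solve U^T U · c = U^T v for the coefficients: c = (4/9, -1). The projection is proj_W(v) = U c.
Check: (v - proj_W(v)) · u_1 = 0  (should be 0).
Check: (v - proj_W(v)) · u_2 = 0  (should be 0).
Result: proj_W(v) = (-1/3, 1/3, -10/3, -1).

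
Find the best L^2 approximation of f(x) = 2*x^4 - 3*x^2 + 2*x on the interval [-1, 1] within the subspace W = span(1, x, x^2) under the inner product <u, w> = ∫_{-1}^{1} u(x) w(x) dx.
g(x) = -9*x^2/7 + 2*x - 6/35

The best approximation g ∈ W is the orthogonal projection of f onto W. Writing g = a_0 + a_1 x + a_2 x^2, the coefficients solve the normal equations G · a = b where
  G_{ij} = <φ_i, φ_j> and b_i = <f, φ_i>, with φ_0 = 1, φ_1 = x, φ_2 = x^2.
G =
  [2, 0, 2/3]
  [0, 2/3, 0]
  [2/3, 0, 2/5],
b = (-6/5, 4/3, -22/35).
Solving gives a_0 = -6/35, a_1 = 2, a_2 = -9/7, so
  g(x) = -9*x^2/7 + 2*x - 6/35.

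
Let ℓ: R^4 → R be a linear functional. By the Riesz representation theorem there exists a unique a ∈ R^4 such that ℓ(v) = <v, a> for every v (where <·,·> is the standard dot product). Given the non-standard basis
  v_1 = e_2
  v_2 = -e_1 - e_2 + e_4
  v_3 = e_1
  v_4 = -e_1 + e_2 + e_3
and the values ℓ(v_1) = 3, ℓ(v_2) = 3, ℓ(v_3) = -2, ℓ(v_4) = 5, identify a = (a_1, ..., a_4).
a = (-2, 3, 0, 4)

Write a = (a_1, ..., a_4) in the standard basis. For each basis vector v_i, ℓ(v_i) = <v_i, a> is a linear equation in the a_j's. Collect the n equations into a matrix system V a = ℓ, where row i of V is v_i (expressed in the standard basis). Since V is invertible (lower-triangular with 1s on the diagonal, up to permutation), solve by back-substitution:
  V =
[[0, 1, 0, 0],
 [-1, -1, 0, 1],
 [1, 0, 0, 0],
 [-1, 1, 1, 0]]
  V a = (3, 3, -2, 5)
Solving gives a = (-2, 3, 0, 4).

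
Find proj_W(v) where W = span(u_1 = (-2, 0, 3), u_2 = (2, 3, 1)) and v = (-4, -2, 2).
proj_W(v) = (-652/181, -426/181, 410/181)

Set up U = [u_1 | ... | u_2] ∈ R^(3×2). The projector onto W = col(U) is P = U (U^T U)^(-1) U^T.
Compute U^T U =
  [13, -1]
  [-1, 14],
and U^T v = (14, -12).
Solve U^T U · c = U^T v for the coefficients: c = (184/181, -142/181). The projection is proj_W(v) = U c.
Check: (v - proj_W(v)) · u_1 = 0  (should be 0).
Check: (v - proj_W(v)) · u_2 = 0  (should be 0).
Result: proj_W(v) = (-652/181, -426/181, 410/181).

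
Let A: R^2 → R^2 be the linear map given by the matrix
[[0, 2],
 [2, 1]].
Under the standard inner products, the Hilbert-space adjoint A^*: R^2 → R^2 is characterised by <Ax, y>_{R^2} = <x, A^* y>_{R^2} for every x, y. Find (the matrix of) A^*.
A^* = A^T =
[[0, 2],
 [2, 1]]

For real matrices with standard dot products, the defining identity <Ax, y> = <x, A^* y> gives (Ax)^T y = x^T (A^*) y, i.e. x^T A^T y = x^T (A^*) y. Since this holds for all x, y, we must have A^* = A^T. Therefore
A^* =
[[0, 2],
 [2, 1]].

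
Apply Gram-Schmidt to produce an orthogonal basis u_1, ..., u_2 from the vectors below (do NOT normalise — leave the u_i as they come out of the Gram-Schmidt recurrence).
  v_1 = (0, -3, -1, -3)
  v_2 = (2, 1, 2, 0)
Orthogonal basis:
  u_1 = (0, -3, -1, -3)
  u_2 = (2, 4/19, 33/19, -15/19)

Apply the Gram-Schmidt recurrence
  u_1 = v_1
  u_i = v_i − Σ_{j<i} ((v_i · u_j) / (u_j · u_j)) · u_j.

Step by step this gives:
  u_1 = (0, -3, -1, -3)
  u_2 = (2, 4/19, 33/19, -15/19)

Orthogonality check:
  u_2 · u_1 = 0 (should be 0)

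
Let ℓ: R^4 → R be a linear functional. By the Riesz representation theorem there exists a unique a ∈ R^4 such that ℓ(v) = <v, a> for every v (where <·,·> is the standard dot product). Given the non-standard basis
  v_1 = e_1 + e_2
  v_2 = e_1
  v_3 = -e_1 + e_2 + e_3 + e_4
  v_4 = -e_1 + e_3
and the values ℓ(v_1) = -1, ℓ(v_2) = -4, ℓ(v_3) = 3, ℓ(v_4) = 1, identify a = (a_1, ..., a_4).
a = (-4, 3, -3, -1)

Write a = (a_1, ..., a_4) in the standard basis. For each basis vector v_i, ℓ(v_i) = <v_i, a> is a linear equation in the a_j's. Collect the n equations into a matrix system V a = ℓ, where row i of V is v_i (expressed in the standard basis). Since V is invertible (lower-triangular with 1s on the diagonal, up to permutation), solve by back-substitution:
  V =
[[1, 1, 0, 0],
 [1, 0, 0, 0],
 [-1, 1, 1, 1],
 [-1, 0, 1, 0]]
  V a = (-1, -4, 3, 1)
Solving gives a = (-4, 3, -3, -1).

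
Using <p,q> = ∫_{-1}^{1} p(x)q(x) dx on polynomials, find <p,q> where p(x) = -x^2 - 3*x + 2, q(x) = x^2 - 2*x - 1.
<p,q> = 8/5

Expand the product: p(x)·q(x) = -x^4 - x^3 + 9*x^2 - x - 2.
∫_{-1}^{1} of each monomial x^k gives [2/(k+1) if k even, 0 if k odd]. Integrating term-by-term (or equivalently evaluating the antiderivative F(x) = -x^5/5 - x^4/4 + 3*x^3 - x^2/2 - 2*x at the endpoints):
  F(1) − F(−1) = 1/20 − (-31/20) = 8/5.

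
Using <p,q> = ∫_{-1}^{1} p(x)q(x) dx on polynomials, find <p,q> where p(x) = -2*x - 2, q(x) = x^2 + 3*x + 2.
<p,q> = -40/3

Expand the product: p(x)·q(x) = -2*x^3 - 8*x^2 - 10*x - 4.
∫_{-1}^{1} of each monomial x^k gives [2/(k+1) if k even, 0 if k odd]. Integrating term-by-term (or equivalently evaluating the antiderivative F(x) = -x^4/2 - 8*x^3/3 - 5*x^2 - 4*x at the endpoints):
  F(1) − F(−1) = -73/6 − (7/6) = -40/3.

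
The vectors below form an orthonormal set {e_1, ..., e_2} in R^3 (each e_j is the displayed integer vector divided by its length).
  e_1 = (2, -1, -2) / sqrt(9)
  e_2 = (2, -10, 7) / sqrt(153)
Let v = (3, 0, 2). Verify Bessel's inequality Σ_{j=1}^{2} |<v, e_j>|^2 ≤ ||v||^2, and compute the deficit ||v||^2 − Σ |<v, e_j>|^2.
Σ |<v, e_j>|^2 = 52/17; ||v||^2 = 13; deficit = 169/17

Write each e_j = u_j / sqrt(<u_j, u_j>) where u_j is the displayed integer vector. Then <v, e_j> = <v, u_j> / sqrt(<u_j, u_j>), so |<v, e_j>|^2 = <v, u_j>^2 / <u_j, u_j>.
Coefficients: <v, e_1> = 2/sqrt(9), <v, e_2> = 20/sqrt(153).
Square and sum: Σ |<v, e_j>|^2 = 52/17.
Compute ||v||^2 = v·v = 13.
Deficit = 13 − 52/17 = 169/17 ≥ 0, confirming Bessel's inequality. (The deficit equals ||v − Σ <v,e_j> e_j||^2, the squared distance from v to span{e_j}.)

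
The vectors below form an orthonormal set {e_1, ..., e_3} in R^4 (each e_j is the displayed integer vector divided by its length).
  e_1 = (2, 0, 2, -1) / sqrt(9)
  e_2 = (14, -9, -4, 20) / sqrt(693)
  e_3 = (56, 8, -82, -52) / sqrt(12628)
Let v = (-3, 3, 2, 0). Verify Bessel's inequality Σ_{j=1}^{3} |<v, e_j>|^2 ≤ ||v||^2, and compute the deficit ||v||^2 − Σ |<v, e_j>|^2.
Σ |<v, e_j>|^2 = 677/41; ||v||^2 = 22; deficit = 225/41

Write each e_j = u_j / sqrt(<u_j, u_j>) where u_j is the displayed integer vector. Then <v, e_j> = <v, u_j> / sqrt(<u_j, u_j>), so |<v, e_j>|^2 = <v, u_j>^2 / <u_j, u_j>.
Coefficients: <v, e_1> = -2/sqrt(9), <v, e_2> = -77/sqrt(693), <v, e_3> = -308/sqrt(12628).
Square and sum: Σ |<v, e_j>|^2 = 677/41.
Compute ||v||^2 = v·v = 22.
Deficit = 22 − 677/41 = 225/41 ≥ 0, confirming Bessel's inequality. (The deficit equals ||v − Σ <v,e_j> e_j||^2, the squared distance from v to span{e_j}.)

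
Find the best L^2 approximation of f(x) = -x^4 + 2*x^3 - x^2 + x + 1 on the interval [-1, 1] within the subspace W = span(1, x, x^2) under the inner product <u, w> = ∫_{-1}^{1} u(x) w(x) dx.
g(x) = -13*x^2/7 + 11*x/5 + 38/35

The best approximation g ∈ W is the orthogonal projection of f onto W. Writing g = a_0 + a_1 x + a_2 x^2, the coefficients solve the normal equations G · a = b where
  G_{ij} = <φ_i, φ_j> and b_i = <f, φ_i>, with φ_0 = 1, φ_1 = x, φ_2 = x^2.
G =
  [2, 0, 2/3]
  [0, 2/3, 0]
  [2/3, 0, 2/5],
b = (14/15, 22/15, -2/105).
Solving gives a_0 = 38/35, a_1 = 11/5, a_2 = -13/7, so
  g(x) = -13*x^2/7 + 11*x/5 + 38/35.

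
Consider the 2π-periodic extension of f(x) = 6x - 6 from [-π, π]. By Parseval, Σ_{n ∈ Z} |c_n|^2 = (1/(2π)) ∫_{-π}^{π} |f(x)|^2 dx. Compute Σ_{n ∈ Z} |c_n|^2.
Σ |c_n|^2 = 12π^2 + 36

Expand and integrate term by term over [-π, π]:
  ∫ (6x)^2 dx = 36·(2π^3/3); ∫ 2·6·(-6)·x dx = 0 (odd integrand); ∫ (-6)^2 dx = 36·2π.
So (1/(2π)) ∫_{-π}^{π} (6x - 6)^2 dx = 36π^2/3 + 36 = 12π^2 + 36.
Parseval ⇒ Σ |c_n|^2 = 12π^2 + 36.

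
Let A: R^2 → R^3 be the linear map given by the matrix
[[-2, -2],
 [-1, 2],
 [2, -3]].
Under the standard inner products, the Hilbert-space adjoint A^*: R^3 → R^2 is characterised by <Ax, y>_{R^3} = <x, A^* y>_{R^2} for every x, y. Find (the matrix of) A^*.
A^* = A^T =
[[-2, -1, 2],
 [-2, 2, -3]]

For real matrices with standard dot products, the defining identity <Ax, y> = <x, A^* y> gives (Ax)^T y = x^T (A^*) y, i.e. x^T A^T y = x^T (A^*) y. Since this holds for all x, y, we must have A^* = A^T. Therefore
A^* =
[[-2, -1, 2],
 [-2, 2, -3]].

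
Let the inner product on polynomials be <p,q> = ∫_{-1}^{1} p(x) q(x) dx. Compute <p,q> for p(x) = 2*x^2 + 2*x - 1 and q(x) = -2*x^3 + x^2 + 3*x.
<p,q> = 38/15

Expand the product: p(x)·q(x) = -4*x^5 - 2*x^4 + 10*x^3 + 5*x^2 - 3*x.
∫_{-1}^{1} of each monomial x^k gives [2/(k+1) if k even, 0 if k odd]. Integrating term-by-term (or equivalently evaluating the antiderivative F(x) = -2*x^6/3 - 2*x^5/5 + 5*x^4/2 + 5*x^3/3 - 3*x^2/2 at the endpoints):
  F(1) − F(−1) = 8/5 − (-14/15) = 38/15.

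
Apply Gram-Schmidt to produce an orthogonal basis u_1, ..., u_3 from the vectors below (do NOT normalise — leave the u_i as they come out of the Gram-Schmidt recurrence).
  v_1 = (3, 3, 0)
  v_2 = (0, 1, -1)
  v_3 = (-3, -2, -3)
Orthogonal basis:
  u_1 = (3, 3, 0)
  u_2 = (-1/2, 1/2, -1)
  u_3 = (2/3, -2/3, -2/3)

Apply the Gram-Schmidt recurrence
  u_1 = v_1
  u_i = v_i − Σ_{j<i} ((v_i · u_j) / (u_j · u_j)) · u_j.

Step by step this gives:
  u_1 = (3, 3, 0)
  u_2 = (-1/2, 1/2, -1)
  u_3 = (2/3, -2/3, -2/3)

Orthogonality check:
  u_2 · u_1 = 0 (should be 0)
  u_3 · u_1 = 0 (should be 0)
  u_3 · u_2 = 0 (should be 0)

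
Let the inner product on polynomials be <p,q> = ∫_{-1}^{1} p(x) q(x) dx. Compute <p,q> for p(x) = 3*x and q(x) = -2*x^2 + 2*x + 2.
<p,q> = 4

Expand the product: p(x)·q(x) = -6*x^3 + 6*x^2 + 6*x.
∫_{-1}^{1} of each monomial x^k gives [2/(k+1) if k even, 0 if k odd]. Integrating term-by-term (or equivalently evaluating the antiderivative F(x) = -3*x^4/2 + 2*x^3 + 3*x^2 at the endpoints):
  F(1) − F(−1) = 7/2 − (-1/2) = 4.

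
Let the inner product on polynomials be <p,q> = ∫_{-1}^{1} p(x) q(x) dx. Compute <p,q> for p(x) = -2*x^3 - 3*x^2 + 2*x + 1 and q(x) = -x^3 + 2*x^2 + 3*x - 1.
<p,q> = 32/105

Expand the product: p(x)·q(x) = 2*x^6 - x^5 - 14*x^4 - 4*x^3 + 11*x^2 + x - 1.
∫_{-1}^{1} of each monomial x^k gives [2/(k+1) if k even, 0 if k odd]. Integrating term-by-term (or equivalently evaluating the antiderivative F(x) = 2*x^7/7 - x^6/6 - 14*x^5/5 - x^4 + 11*x^3/3 + x^2/2 - x at the endpoints):
  F(1) − F(−1) = -18/35 − (-86/105) = 32/105.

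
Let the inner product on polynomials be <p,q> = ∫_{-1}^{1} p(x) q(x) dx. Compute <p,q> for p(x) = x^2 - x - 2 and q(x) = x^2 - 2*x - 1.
<p,q> = 56/15

Expand the product: p(x)·q(x) = x^4 - 3*x^3 - x^2 + 5*x + 2.
∫_{-1}^{1} of each monomial x^k gives [2/(k+1) if k even, 0 if k odd]. Integrating term-by-term (or equivalently evaluating the antiderivative F(x) = x^5/5 - 3*x^4/4 - x^3/3 + 5*x^2/2 + 2*x at the endpoints):
  F(1) − F(−1) = 217/60 − (-7/60) = 56/15.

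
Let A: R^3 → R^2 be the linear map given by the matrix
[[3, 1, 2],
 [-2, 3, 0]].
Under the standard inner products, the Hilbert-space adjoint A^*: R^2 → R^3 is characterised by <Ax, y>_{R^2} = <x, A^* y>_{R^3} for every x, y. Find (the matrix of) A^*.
A^* = A^T =
[[3, -2],
 [1, 3],
 [2, 0]]

For real matrices with standard dot products, the defining identity <Ax, y> = <x, A^* y> gives (Ax)^T y = x^T (A^*) y, i.e. x^T A^T y = x^T (A^*) y. Since this holds for all x, y, we must have A^* = A^T. Therefore
A^* =
[[3, -2],
 [1, 3],
 [2, 0]].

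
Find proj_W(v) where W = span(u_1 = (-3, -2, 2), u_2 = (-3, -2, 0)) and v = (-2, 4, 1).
proj_W(v) = (6/13, 4/13, 1)

Set up U = [u_1 | ... | u_2] ∈ R^(3×2). The projector onto W = col(U) is P = U (U^T U)^(-1) U^T.
Compute U^T U =
  [17, 13]
  [13, 13],
and U^T v = (0, -2).
Solve U^T U · c = U^T v for the coefficients: c = (1/2, -17/26). The projection is proj_W(v) = U c.
Check: (v - proj_W(v)) · u_1 = 0  (should be 0).
Check: (v - proj_W(v)) · u_2 = 0  (should be 0).
Result: proj_W(v) = (6/13, 4/13, 1).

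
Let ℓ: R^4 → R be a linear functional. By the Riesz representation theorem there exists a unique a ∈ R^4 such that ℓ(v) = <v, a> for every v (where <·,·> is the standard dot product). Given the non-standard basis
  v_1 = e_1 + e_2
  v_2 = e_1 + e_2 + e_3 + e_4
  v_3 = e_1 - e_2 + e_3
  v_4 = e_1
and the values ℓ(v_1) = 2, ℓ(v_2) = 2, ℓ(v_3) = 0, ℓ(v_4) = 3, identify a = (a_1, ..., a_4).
a = (3, -1, -4, 4)

Write a = (a_1, ..., a_4) in the standard basis. For each basis vector v_i, ℓ(v_i) = <v_i, a> is a linear equation in the a_j's. Collect the n equations into a matrix system V a = ℓ, where row i of V is v_i (expressed in the standard basis). Since V is invertible (lower-triangular with 1s on the diagonal, up to permutation), solve by back-substitution:
  V =
[[1, 1, 0, 0],
 [1, 1, 1, 1],
 [1, -1, 1, 0],
 [1, 0, 0, 0]]
  V a = (2, 2, 0, 3)
Solving gives a = (3, -1, -4, 4).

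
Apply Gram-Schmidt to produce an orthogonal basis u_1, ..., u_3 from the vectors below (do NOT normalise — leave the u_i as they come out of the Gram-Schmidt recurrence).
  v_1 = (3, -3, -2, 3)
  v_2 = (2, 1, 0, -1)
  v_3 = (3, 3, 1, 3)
Orthogonal basis:
  u_1 = (3, -3, -2, 3)
  u_2 = (2, 1, 0, -1)
  u_3 = (10/31, 83/31, 45/31, 103/31)

Apply the Gram-Schmidt recurrence
  u_1 = v_1
  u_i = v_i − Σ_{j<i} ((v_i · u_j) / (u_j · u_j)) · u_j.

Step by step this gives:
  u_1 = (3, -3, -2, 3)
  u_2 = (2, 1, 0, -1)
  u_3 = (10/31, 83/31, 45/31, 103/31)

Orthogonality check:
  u_2 · u_1 = 0 (should be 0)
  u_3 · u_1 = 0 (should be 0)
  u_3 · u_2 = 0 (should be 0)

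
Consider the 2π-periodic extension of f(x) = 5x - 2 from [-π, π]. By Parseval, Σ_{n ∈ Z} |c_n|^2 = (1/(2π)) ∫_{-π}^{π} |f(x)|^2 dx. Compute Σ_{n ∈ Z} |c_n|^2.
Σ |c_n|^2 = 25π^2/3 + 4

Expand and integrate term by term over [-π, π]:
  ∫ (5x)^2 dx = 25·(2π^3/3); ∫ 2·5·(-2)·x dx = 0 (odd integrand); ∫ (-2)^2 dx = 4·2π.
So (1/(2π)) ∫_{-π}^{π} (5x - 2)^2 dx = 25π^2/3 + 4 = 25π^2/3 + 4.
Parseval ⇒ Σ |c_n|^2 = 25π^2/3 + 4.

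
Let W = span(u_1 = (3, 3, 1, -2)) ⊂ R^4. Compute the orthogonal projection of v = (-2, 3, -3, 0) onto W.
proj_W(v) = (0, 0, 0, 0)

Set up U = [u_1 | ... | u_1] ∈ R^(4×1). The projector onto W = col(U) is P = U (U^T U)^(-1) U^T.
Compute U^T U =
  [23],
and U^T v = (0).
Solve U^T U · c = U^T v for the coefficients: c = (0). The projection is proj_W(v) = U c.
Check: (v - proj_W(v)) · u_1 = 0  (should be 0).
Result: proj_W(v) = (0, 0, 0, 0).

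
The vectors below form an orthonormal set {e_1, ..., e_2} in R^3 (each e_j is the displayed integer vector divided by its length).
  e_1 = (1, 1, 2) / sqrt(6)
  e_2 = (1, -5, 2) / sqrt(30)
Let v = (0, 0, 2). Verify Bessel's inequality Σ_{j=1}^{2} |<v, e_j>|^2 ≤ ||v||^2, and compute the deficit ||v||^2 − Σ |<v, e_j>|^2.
Σ |<v, e_j>|^2 = 16/5; ||v||^2 = 4; deficit = 4/5

Write each e_j = u_j / sqrt(<u_j, u_j>) where u_j is the displayed integer vector. Then <v, e_j> = <v, u_j> / sqrt(<u_j, u_j>), so |<v, e_j>|^2 = <v, u_j>^2 / <u_j, u_j>.
Coefficients: <v, e_1> = 4/sqrt(6), <v, e_2> = 4/sqrt(30).
Square and sum: Σ |<v, e_j>|^2 = 16/5.
Compute ||v||^2 = v·v = 4.
Deficit = 4 − 16/5 = 4/5 ≥ 0, confirming Bessel's inequality. (The deficit equals ||v − Σ <v,e_j> e_j||^2, the squared distance from v to span{e_j}.)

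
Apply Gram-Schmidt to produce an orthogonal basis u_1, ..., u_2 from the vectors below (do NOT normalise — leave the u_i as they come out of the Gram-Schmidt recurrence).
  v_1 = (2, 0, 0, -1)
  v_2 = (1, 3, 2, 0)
Orthogonal basis:
  u_1 = (2, 0, 0, -1)
  u_2 = (1/5, 3, 2, 2/5)

Apply the Gram-Schmidt recurrence
  u_1 = v_1
  u_i = v_i − Σ_{j<i} ((v_i · u_j) / (u_j · u_j)) · u_j.

Step by step this gives:
  u_1 = (2, 0, 0, -1)
  u_2 = (1/5, 3, 2, 2/5)

Orthogonality check:
  u_2 · u_1 = 0 (should be 0)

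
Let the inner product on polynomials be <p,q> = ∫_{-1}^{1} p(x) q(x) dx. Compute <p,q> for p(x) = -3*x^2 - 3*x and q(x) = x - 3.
<p,q> = 4

Expand the product: p(x)·q(x) = -3*x^3 + 6*x^2 + 9*x.
∫_{-1}^{1} of each monomial x^k gives [2/(k+1) if k even, 0 if k odd]. Integrating term-by-term (or equivalently evaluating the antiderivative F(x) = -3*x^4/4 + 2*x^3 + 9*x^2/2 at the endpoints):
  F(1) − F(−1) = 23/4 − (7/4) = 4.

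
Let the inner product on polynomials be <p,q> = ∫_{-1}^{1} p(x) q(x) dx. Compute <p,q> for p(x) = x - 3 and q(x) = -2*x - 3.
<p,q> = 50/3

Expand the product: p(x)·q(x) = -2*x^2 + 3*x + 9.
∫_{-1}^{1} of each monomial x^k gives [2/(k+1) if k even, 0 if k odd]. Integrating term-by-term (or equivalently evaluating the antiderivative F(x) = -2*x^3/3 + 3*x^2/2 + 9*x at the endpoints):
  F(1) − F(−1) = 59/6 − (-41/6) = 50/3.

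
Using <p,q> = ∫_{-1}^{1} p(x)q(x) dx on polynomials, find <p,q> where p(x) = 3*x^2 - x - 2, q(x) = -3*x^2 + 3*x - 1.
<p,q> = 2/5

Expand the product: p(x)·q(x) = -9*x^4 + 12*x^3 - 5*x + 2.
∫_{-1}^{1} of each monomial x^k gives [2/(k+1) if k even, 0 if k odd]. Integrating term-by-term (or equivalently evaluating the antiderivative F(x) = -9*x^5/5 + 3*x^4 - 5*x^2/2 + 2*x at the endpoints):
  F(1) − F(−1) = 7/10 − (3/10) = 2/5.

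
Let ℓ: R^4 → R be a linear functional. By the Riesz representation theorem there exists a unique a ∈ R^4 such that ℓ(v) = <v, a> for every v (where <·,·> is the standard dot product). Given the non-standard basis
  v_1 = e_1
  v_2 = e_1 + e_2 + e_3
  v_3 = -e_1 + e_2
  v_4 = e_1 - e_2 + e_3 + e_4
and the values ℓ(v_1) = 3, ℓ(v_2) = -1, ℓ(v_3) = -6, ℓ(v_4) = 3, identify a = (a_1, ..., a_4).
a = (3, -3, -1, -2)

Write a = (a_1, ..., a_4) in the standard basis. For each basis vector v_i, ℓ(v_i) = <v_i, a> is a linear equation in the a_j's. Collect the n equations into a matrix system V a = ℓ, where row i of V is v_i (expressed in the standard basis). Since V is invertible (lower-triangular with 1s on the diagonal, up to permutation), solve by back-substitution:
  V =
[[1, 0, 0, 0],
 [1, 1, 1, 0],
 [-1, 1, 0, 0],
 [1, -1, 1, 1]]
  V a = (3, -1, -6, 3)
Solving gives a = (3, -3, -1, -2).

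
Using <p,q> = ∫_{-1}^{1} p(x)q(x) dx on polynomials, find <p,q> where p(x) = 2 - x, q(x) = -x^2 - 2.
<p,q> = -28/3

Expand the product: p(x)·q(x) = x^3 - 2*x^2 + 2*x - 4.
∫_{-1}^{1} of each monomial x^k gives [2/(k+1) if k even, 0 if k odd]. Integrating term-by-term (or equivalently evaluating the antiderivative F(x) = x^4/4 - 2*x^3/3 + x^2 - 4*x at the endpoints):
  F(1) − F(−1) = -41/12 − (71/12) = -28/3.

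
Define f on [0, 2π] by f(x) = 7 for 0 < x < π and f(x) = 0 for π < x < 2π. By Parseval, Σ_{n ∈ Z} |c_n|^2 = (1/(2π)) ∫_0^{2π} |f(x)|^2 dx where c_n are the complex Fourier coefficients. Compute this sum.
Σ |c_n|^2 = 49/2

Parseval equates the L^2 energy of f (normalised by 1/(2π)) with the ℓ^2 sum of its Fourier coefficients: (1/(2π)) ∫_0^{2π} |f|^2 = Σ |c_n|^2.
Compute the left side: (1/(2π)) [∫_0^π 7^2 dx + ∫_π^{2π} 0^2 dx] = (1/(2π)) · (49π + 0π) = (49 + 0)/2 = 49/2.
So Σ_{n ∈ Z} |c_n|^2 = 49/2.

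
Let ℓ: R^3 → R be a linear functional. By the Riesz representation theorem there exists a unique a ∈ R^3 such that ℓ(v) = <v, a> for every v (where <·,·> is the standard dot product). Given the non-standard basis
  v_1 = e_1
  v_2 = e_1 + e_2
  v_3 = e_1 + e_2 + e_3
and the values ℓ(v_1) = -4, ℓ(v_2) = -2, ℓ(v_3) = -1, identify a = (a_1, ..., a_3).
a = (-4, 2, 1)

Write a = (a_1, ..., a_3) in the standard basis. For each basis vector v_i, ℓ(v_i) = <v_i, a> is a linear equation in the a_j's. Collect the n equations into a matrix system V a = ℓ, where row i of V is v_i (expressed in the standard basis). Since V is invertible (lower-triangular with 1s on the diagonal, up to permutation), solve by back-substitution:
  V =
[[1, 0, 0],
 [1, 1, 0],
 [1, 1, 1]]
  V a = (-4, -2, -1)
Solving gives a = (-4, 2, 1).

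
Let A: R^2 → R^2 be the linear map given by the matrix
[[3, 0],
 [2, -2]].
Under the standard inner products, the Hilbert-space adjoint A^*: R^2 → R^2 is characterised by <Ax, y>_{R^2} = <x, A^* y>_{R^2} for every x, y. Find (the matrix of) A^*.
A^* = A^T =
[[3, 2],
 [0, -2]]

For real matrices with standard dot products, the defining identity <Ax, y> = <x, A^* y> gives (Ax)^T y = x^T (A^*) y, i.e. x^T A^T y = x^T (A^*) y. Since this holds for all x, y, we must have A^* = A^T. Therefore
A^* =
[[3, 2],
 [0, -2]].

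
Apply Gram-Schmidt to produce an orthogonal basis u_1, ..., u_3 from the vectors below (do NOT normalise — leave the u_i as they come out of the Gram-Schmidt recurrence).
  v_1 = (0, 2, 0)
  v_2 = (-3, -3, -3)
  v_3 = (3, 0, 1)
Orthogonal basis:
  u_1 = (0, 2, 0)
  u_2 = (-3, 0, -3)
  u_3 = (1, 0, -1)

Apply the Gram-Schmidt recurrence
  u_1 = v_1
  u_i = v_i − Σ_{j<i} ((v_i · u_j) / (u_j · u_j)) · u_j.

Step by step this gives:
  u_1 = (0, 2, 0)
  u_2 = (-3, 0, -3)
  u_3 = (1, 0, -1)

Orthogonality check:
  u_2 · u_1 = 0 (should be 0)
  u_3 · u_1 = 0 (should be 0)
  u_3 · u_2 = 0 (should be 0)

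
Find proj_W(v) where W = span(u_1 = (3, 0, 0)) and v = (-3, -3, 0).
proj_W(v) = (-3, 0, 0)

Set up U = [u_1 | ... | u_1] ∈ R^(3×1). The projector onto W = col(U) is P = U (U^T U)^(-1) U^T.
Compute U^T U =
  [9],
and U^T v = (-9).
Solve U^T U · c = U^T v for the coefficients: c = (-1). The projection is proj_W(v) = U c.
Check: (v - proj_W(v)) · u_1 = 0  (should be 0).
Result: proj_W(v) = (-3, 0, 0).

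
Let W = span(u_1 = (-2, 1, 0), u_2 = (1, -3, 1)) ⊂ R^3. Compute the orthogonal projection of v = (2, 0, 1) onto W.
proj_W(v) = (53/30, -7/15, -1/6)

Set up U = [u_1 | ... | u_2] ∈ R^(3×2). The projector onto W = col(U) is P = U (U^T U)^(-1) U^T.
Compute U^T U =
  [5, -5]
  [-5, 11],
and U^T v = (-4, 3).
Solve U^T U · c = U^T v for the coefficients: c = (-29/30, -1/6). The projection is proj_W(v) = U c.
Check: (v - proj_W(v)) · u_1 = 0  (should be 0).
Check: (v - proj_W(v)) · u_2 = 0  (should be 0).
Result: proj_W(v) = (53/30, -7/15, -1/6).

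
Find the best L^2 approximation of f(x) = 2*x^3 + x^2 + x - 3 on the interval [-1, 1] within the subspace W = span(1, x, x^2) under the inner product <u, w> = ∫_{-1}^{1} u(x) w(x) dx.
g(x) = x^2 + 11*x/5 - 3

The best approximation g ∈ W is the orthogonal projection of f onto W. Writing g = a_0 + a_1 x + a_2 x^2, the coefficients solve the normal equations G · a = b where
  G_{ij} = <φ_i, φ_j> and b_i = <f, φ_i>, with φ_0 = 1, φ_1 = x, φ_2 = x^2.
G =
  [2, 0, 2/3]
  [0, 2/3, 0]
  [2/3, 0, 2/5],
b = (-16/3, 22/15, -8/5).
Solving gives a_0 = -3, a_1 = 11/5, a_2 = 1, so
  g(x) = x^2 + 11*x/5 - 3.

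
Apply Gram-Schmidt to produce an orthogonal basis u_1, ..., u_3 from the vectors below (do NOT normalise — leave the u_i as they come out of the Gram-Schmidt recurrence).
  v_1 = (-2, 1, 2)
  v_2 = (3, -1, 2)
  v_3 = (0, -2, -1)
Orthogonal basis:
  u_1 = (-2, 1, 2)
  u_2 = (7/3, -2/3, 8/3)
  u_3 = (-76/117, -190/117, 19/117)

Apply the Gram-Schmidt recurrence
  u_1 = v_1
  u_i = v_i − Σ_{j<i} ((v_i · u_j) / (u_j · u_j)) · u_j.

Step by step this gives:
  u_1 = (-2, 1, 2)
  u_2 = (7/3, -2/3, 8/3)
  u_3 = (-76/117, -190/117, 19/117)

Orthogonality check:
  u_2 · u_1 = 0 (should be 0)
  u_3 · u_1 = 0 (should be 0)
  u_3 · u_2 = 0 (should be 0)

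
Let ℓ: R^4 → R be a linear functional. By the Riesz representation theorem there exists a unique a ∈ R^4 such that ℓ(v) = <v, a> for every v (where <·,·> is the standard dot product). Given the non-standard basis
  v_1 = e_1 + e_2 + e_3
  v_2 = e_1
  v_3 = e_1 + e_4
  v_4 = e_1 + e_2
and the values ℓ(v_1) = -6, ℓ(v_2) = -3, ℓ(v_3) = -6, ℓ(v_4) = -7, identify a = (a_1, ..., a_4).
a = (-3, -4, 1, -3)

Write a = (a_1, ..., a_4) in the standard basis. For each basis vector v_i, ℓ(v_i) = <v_i, a> is a linear equation in the a_j's. Collect the n equations into a matrix system V a = ℓ, where row i of V is v_i (expressed in the standard basis). Since V is invertible (lower-triangular with 1s on the diagonal, up to permutation), solve by back-substitution:
  V =
[[1, 1, 1, 0],
 [1, 0, 0, 0],
 [1, 0, 0, 1],
 [1, 1, 0, 0]]
  V a = (-6, -3, -6, -7)
Solving gives a = (-3, -4, 1, -3).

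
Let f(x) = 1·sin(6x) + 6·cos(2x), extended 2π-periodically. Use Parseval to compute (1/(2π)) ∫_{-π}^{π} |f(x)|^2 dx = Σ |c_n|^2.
Σ |c_n|^2 = 37/2

Expand |f|^2 and use orthogonality of {sin(nx), cos(mx)} on [-π, π]:
  ∫_{-π}^{π} sin(nx)^2 dx = π, ∫ cos(mx)^2 dx = π, and cross terms integrate to 0.
So ∫_{-π}^{π} f(x)^2 dx = 1^2 · π + 6^2 · π = (1 + 36)π.
Divide by 2π: (1 + 36)/2 = 37/2.
By Parseval, this equals Σ |c_n|^2.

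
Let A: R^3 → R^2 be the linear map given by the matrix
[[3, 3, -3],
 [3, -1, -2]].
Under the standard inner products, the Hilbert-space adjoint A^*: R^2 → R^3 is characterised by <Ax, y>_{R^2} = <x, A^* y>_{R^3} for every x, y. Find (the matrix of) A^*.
A^* = A^T =
[[3, 3],
 [3, -1],
 [-3, -2]]

For real matrices with standard dot products, the defining identity <Ax, y> = <x, A^* y> gives (Ax)^T y = x^T (A^*) y, i.e. x^T A^T y = x^T (A^*) y. Since this holds for all x, y, we must have A^* = A^T. Therefore
A^* =
[[3, 3],
 [3, -1],
 [-3, -2]].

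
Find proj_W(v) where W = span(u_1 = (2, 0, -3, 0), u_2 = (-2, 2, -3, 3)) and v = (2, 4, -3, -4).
proj_W(v) = (770/313, -104/313, -843/313, -156/313)

Set up U = [u_1 | ... | u_2] ∈ R^(4×2). The projector onto W = col(U) is P = U (U^T U)^(-1) U^T.
Compute U^T U =
  [13, 5]
  [5, 26],
and U^T v = (13, 1).
Solve U^T U · c = U^T v for the coefficients: c = (333/313, -52/313). The projection is proj_W(v) = U c.
Check: (v - proj_W(v)) · u_1 = 0  (should be 0).
Check: (v - proj_W(v)) · u_2 = 0  (should be 0).
Result: proj_W(v) = (770/313, -104/313, -843/313, -156/313).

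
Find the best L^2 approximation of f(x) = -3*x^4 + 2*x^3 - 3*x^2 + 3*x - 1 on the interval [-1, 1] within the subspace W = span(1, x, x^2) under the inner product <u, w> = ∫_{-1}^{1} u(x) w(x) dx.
g(x) = -39*x^2/7 + 21*x/5 - 26/35

The best approximation g ∈ W is the orthogonal projection of f onto W. Writing g = a_0 + a_1 x + a_2 x^2, the coefficients solve the normal equations G · a = b where
  G_{ij} = <φ_i, φ_j> and b_i = <f, φ_i>, with φ_0 = 1, φ_1 = x, φ_2 = x^2.
G =
  [2, 0, 2/3]
  [0, 2/3, 0]
  [2/3, 0, 2/5],
b = (-26/5, 14/5, -286/105).
Solving gives a_0 = -26/35, a_1 = 21/5, a_2 = -39/7, so
  g(x) = -39*x^2/7 + 21*x/5 - 26/35.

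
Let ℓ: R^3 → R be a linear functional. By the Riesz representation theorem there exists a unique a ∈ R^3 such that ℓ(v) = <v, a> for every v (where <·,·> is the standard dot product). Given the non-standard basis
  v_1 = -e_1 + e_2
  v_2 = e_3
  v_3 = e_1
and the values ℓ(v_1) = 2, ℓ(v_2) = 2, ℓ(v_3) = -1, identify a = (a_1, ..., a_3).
a = (-1, 1, 2)

Write a = (a_1, ..., a_3) in the standard basis. For each basis vector v_i, ℓ(v_i) = <v_i, a> is a linear equation in the a_j's. Collect the n equations into a matrix system V a = ℓ, where row i of V is v_i (expressed in the standard basis). Since V is invertible (lower-triangular with 1s on the diagonal, up to permutation), solve by back-substitution:
  V =
[[-1, 1, 0],
 [0, 0, 1],
 [1, 0, 0]]
  V a = (2, 2, -1)
Solving gives a = (-1, 1, 2).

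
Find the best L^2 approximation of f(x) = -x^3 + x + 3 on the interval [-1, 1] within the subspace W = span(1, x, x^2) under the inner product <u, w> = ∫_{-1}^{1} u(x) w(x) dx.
g(x) = 2*x/5 + 3

The best approximation g ∈ W is the orthogonal projection of f onto W. Writing g = a_0 + a_1 x + a_2 x^2, the coefficients solve the normal equations G · a = b where
  G_{ij} = <φ_i, φ_j> and b_i = <f, φ_i>, with φ_0 = 1, φ_1 = x, φ_2 = x^2.
G =
  [2, 0, 2/3]
  [0, 2/3, 0]
  [2/3, 0, 2/5],
b = (6, 4/15, 2).
Solving gives a_0 = 3, a_1 = 2/5, a_2 = 0, so
  g(x) = 2*x/5 + 3.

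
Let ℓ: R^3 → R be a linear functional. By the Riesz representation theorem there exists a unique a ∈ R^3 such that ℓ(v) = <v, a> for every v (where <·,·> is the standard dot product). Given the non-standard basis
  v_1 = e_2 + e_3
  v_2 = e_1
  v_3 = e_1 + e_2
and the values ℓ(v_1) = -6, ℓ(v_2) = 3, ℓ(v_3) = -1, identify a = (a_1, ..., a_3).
a = (3, -4, -2)

Write a = (a_1, ..., a_3) in the standard basis. For each basis vector v_i, ℓ(v_i) = <v_i, a> is a linear equation in the a_j's. Collect the n equations into a matrix system V a = ℓ, where row i of V is v_i (expressed in the standard basis). Since V is invertible (lower-triangular with 1s on the diagonal, up to permutation), solve by back-substitution:
  V =
[[0, 1, 1],
 [1, 0, 0],
 [1, 1, 0]]
  V a = (-6, 3, -1)
Solving gives a = (3, -4, -2).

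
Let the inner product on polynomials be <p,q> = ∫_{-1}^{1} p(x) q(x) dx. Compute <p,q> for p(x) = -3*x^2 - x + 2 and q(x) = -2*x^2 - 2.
<p,q> = -64/15

Expand the product: p(x)·q(x) = 6*x^4 + 2*x^3 + 2*x^2 + 2*x - 4.
∫_{-1}^{1} of each monomial x^k gives [2/(k+1) if k even, 0 if k odd]. Integrating term-by-term (or equivalently evaluating the antiderivative F(x) = 6*x^5/5 + x^4/2 + 2*x^3/3 + x^2 - 4*x at the endpoints):
  F(1) − F(−1) = -19/30 − (109/30) = -64/15.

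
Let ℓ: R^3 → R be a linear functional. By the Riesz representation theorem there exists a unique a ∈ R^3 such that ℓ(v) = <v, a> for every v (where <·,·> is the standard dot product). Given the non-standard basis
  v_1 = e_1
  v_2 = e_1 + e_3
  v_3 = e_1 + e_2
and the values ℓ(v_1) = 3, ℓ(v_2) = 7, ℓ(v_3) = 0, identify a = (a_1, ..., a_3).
a = (3, -3, 4)

Write a = (a_1, ..., a_3) in the standard basis. For each basis vector v_i, ℓ(v_i) = <v_i, a> is a linear equation in the a_j's. Collect the n equations into a matrix system V a = ℓ, where row i of V is v_i (expressed in the standard basis). Since V is invertible (lower-triangular with 1s on the diagonal, up to permutation), solve by back-substitution:
  V =
[[1, 0, 0],
 [1, 0, 1],
 [1, 1, 0]]
  V a = (3, 7, 0)
Solving gives a = (3, -3, 4).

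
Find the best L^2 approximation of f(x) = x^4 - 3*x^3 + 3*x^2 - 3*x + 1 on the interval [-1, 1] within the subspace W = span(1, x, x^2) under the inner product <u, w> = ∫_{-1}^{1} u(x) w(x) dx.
g(x) = 27*x^2/7 - 24*x/5 + 32/35

The best approximation g ∈ W is the orthogonal projection of f onto W. Writing g = a_0 + a_1 x + a_2 x^2, the coefficients solve the normal equations G · a = b where
  G_{ij} = <φ_i, φ_j> and b_i = <f, φ_i>, with φ_0 = 1, φ_1 = x, φ_2 = x^2.
G =
  [2, 0, 2/3]
  [0, 2/3, 0]
  [2/3, 0, 2/5],
b = (22/5, -16/5, 226/105).
Solving gives a_0 = 32/35, a_1 = -24/5, a_2 = 27/7, so
  g(x) = 27*x^2/7 - 24*x/5 + 32/35.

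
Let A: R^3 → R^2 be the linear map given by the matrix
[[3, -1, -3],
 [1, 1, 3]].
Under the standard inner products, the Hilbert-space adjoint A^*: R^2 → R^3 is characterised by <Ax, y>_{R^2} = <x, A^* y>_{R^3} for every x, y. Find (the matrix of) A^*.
A^* = A^T =
[[3, 1],
 [-1, 1],
 [-3, 3]]

For real matrices with standard dot products, the defining identity <Ax, y> = <x, A^* y> gives (Ax)^T y = x^T (A^*) y, i.e. x^T A^T y = x^T (A^*) y. Since this holds for all x, y, we must have A^* = A^T. Therefore
A^* =
[[3, 1],
 [-1, 1],
 [-3, 3]].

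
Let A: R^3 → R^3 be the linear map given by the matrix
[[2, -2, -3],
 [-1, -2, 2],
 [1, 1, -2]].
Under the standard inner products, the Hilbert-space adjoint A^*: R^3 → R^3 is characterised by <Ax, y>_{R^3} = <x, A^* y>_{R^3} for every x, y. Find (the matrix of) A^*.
A^* = A^T =
[[2, -1, 1],
 [-2, -2, 1],
 [-3, 2, -2]]

For real matrices with standard dot products, the defining identity <Ax, y> = <x, A^* y> gives (Ax)^T y = x^T (A^*) y, i.e. x^T A^T y = x^T (A^*) y. Since this holds for all x, y, we must have A^* = A^T. Therefore
A^* =
[[2, -1, 1],
 [-2, -2, 1],
 [-3, 2, -2]].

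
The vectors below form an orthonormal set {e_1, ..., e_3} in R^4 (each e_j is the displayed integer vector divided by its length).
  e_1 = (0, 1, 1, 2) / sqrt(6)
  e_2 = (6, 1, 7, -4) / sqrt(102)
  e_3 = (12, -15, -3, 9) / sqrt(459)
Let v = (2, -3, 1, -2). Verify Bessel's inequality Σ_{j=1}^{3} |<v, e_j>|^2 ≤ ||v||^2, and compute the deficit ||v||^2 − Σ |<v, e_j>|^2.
Σ |<v, e_j>|^2 = 50/3; ||v||^2 = 18; deficit = 4/3

Write each e_j = u_j / sqrt(<u_j, u_j>) where u_j is the displayed integer vector. Then <v, e_j> = <v, u_j> / sqrt(<u_j, u_j>), so |<v, e_j>|^2 = <v, u_j>^2 / <u_j, u_j>.
Coefficients: <v, e_1> = -6/sqrt(6), <v, e_2> = 24/sqrt(102), <v, e_3> = 48/sqrt(459).
Square and sum: Σ |<v, e_j>|^2 = 50/3.
Compute ||v||^2 = v·v = 18.
Deficit = 18 − 50/3 = 4/3 ≥ 0, confirming Bessel's inequality. (The deficit equals ||v − Σ <v,e_j> e_j||^2, the squared distance from v to span{e_j}.)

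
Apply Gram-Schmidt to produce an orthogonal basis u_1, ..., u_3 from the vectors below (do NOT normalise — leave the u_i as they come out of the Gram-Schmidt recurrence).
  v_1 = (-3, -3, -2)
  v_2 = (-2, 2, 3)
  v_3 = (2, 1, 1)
Orthogonal basis:
  u_1 = (-3, -3, -2)
  u_2 = (-31/11, 13/11, 27/11)
  u_3 = (45/338, -9/26, 54/169)

Apply the Gram-Schmidt recurrence
  u_1 = v_1
  u_i = v_i − Σ_{j<i} ((v_i · u_j) / (u_j · u_j)) · u_j.

Step by step this gives:
  u_1 = (-3, -3, -2)
  u_2 = (-31/11, 13/11, 27/11)
  u_3 = (45/338, -9/26, 54/169)

Orthogonality check:
  u_2 · u_1 = 0 (should be 0)
  u_3 · u_1 = 0 (should be 0)
  u_3 · u_2 = 0 (should be 0)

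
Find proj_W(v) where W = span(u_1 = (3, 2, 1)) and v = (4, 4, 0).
proj_W(v) = (30/7, 20/7, 10/7)

Set up U = [u_1 | ... | u_1] ∈ R^(3×1). The projector onto W = col(U) is P = U (U^T U)^(-1) U^T.
Compute U^T U =
  [14],
and U^T v = (20).
Solve U^T U · c = U^T v for the coefficients: c = (10/7). The projection is proj_W(v) = U c.
Check: (v - proj_W(v)) · u_1 = 0  (should be 0).
Result: proj_W(v) = (30/7, 20/7, 10/7).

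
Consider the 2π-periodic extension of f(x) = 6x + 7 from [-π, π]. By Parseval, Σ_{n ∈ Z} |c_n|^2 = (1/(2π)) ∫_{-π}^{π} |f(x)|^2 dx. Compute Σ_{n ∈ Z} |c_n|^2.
Σ |c_n|^2 = 12π^2 + 49

Expand and integrate term by term over [-π, π]:
  ∫ (6x)^2 dx = 36·(2π^3/3); ∫ 2·6·(7)·x dx = 0 (odd integrand); ∫ 7^2 dx = 49·2π.
So (1/(2π)) ∫_{-π}^{π} (6x + 7)^2 dx = 36π^2/3 + 49 = 12π^2 + 49.
Parseval ⇒ Σ |c_n|^2 = 12π^2 + 49.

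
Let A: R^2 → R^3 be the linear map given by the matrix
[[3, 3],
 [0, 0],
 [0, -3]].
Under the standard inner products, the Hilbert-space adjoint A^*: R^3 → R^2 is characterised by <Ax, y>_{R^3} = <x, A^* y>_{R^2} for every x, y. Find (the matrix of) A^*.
A^* = A^T =
[[3, 0, 0],
 [3, 0, -3]]

For real matrices with standard dot products, the defining identity <Ax, y> = <x, A^* y> gives (Ax)^T y = x^T (A^*) y, i.e. x^T A^T y = x^T (A^*) y. Since this holds for all x, y, we must have A^* = A^T. Therefore
A^* =
[[3, 0, 0],
 [3, 0, -3]].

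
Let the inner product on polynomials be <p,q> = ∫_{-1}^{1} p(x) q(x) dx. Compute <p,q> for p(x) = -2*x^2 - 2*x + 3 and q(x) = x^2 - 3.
<p,q> = -64/5

Expand the product: p(x)·q(x) = -2*x^4 - 2*x^3 + 9*x^2 + 6*x - 9.
∫_{-1}^{1} of each monomial x^k gives [2/(k+1) if k even, 0 if k odd]. Integrating term-by-term (or equivalently evaluating the antiderivative F(x) = -2*x^5/5 - x^4/2 + 3*x^3 + 3*x^2 - 9*x at the endpoints):
  F(1) − F(−1) = -39/10 − (89/10) = -64/5.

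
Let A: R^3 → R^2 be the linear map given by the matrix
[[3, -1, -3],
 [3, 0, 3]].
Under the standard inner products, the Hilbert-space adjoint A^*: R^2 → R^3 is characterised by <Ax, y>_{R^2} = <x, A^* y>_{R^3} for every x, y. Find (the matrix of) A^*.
A^* = A^T =
[[3, 3],
 [-1, 0],
 [-3, 3]]

For real matrices with standard dot products, the defining identity <Ax, y> = <x, A^* y> gives (Ax)^T y = x^T (A^*) y, i.e. x^T A^T y = x^T (A^*) y. Since this holds for all x, y, we must have A^* = A^T. Therefore
A^* =
[[3, 3],
 [-1, 0],
 [-3, 3]].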